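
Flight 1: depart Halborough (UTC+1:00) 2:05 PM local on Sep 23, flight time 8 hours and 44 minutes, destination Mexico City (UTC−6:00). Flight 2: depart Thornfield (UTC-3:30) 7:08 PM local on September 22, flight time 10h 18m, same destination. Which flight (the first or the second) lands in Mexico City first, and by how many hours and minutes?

Flight 1 in UTC: 2:05 PM − 1:00 = 1:05 PM on Sep 23.
+8 hours 44 minutes → arrive 9:49 PM UTC on Sep 23.
Flight 2 in UTC: 7:08 PM + 3:30 = 10:38 PM on Sep 22.
+10 hours 18 minutes → arrive 8:56 AM UTC on Sep 23.
Flight 2 lands earlier by 12 hours 53 minutes.

the second, by 12 hours 53 minutes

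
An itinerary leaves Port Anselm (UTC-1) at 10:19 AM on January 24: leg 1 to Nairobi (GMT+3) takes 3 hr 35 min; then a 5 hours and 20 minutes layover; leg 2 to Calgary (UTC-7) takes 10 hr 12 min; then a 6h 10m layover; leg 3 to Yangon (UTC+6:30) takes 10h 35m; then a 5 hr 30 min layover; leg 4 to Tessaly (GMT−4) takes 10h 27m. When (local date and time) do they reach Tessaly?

11:08 AM on January 26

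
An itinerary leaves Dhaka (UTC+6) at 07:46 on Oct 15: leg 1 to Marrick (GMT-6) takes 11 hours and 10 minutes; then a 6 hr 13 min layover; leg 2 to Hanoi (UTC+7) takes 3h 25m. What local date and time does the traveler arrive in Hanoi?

05:34 on October 16

Convert departure to UTC: 07:46 − 6:00 = 01:46 UTC on Oct 15.
Add 11 hours 10 minutes leg 1 → 12:56 UTC.
Add 6 hours and 13 minutes layover in Marrick → 19:09 UTC.
Add 3 hours and 25 minutes leg 2 → 22:34 UTC.
Hanoi is UTC+7:00, so local arrival = 22:34 + 7:00 = 05:34 on Oct 16.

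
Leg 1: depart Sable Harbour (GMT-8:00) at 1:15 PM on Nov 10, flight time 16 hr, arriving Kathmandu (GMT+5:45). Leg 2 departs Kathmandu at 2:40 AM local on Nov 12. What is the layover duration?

Convert departure to UTC: 1:15 PM + 8:00 = 9:15 PM UTC on Nov 10.
Add 16 hours flight time → 1:15 PM UTC (Nov 11).
Kathmandu is UTC+5:45, so local arrival = 1:15 PM + 5:45 = 7:00 PM on Nov 11.
Layover = 2:40 AM − 7:00 PM (+1 day) = 7 hours 40 minutes.

7 hours 40 minutes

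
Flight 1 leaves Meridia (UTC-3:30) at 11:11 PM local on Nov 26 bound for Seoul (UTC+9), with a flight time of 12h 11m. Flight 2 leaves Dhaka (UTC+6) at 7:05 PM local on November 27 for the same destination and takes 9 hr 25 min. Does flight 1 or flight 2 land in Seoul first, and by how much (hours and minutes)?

the first, by 7 hours 38 minutes

Flight 1 in UTC: 11:11 PM + 3:30 = 2:41 AM on Nov 27.
+12 hours 11 minutes → arrive 2:52 PM UTC on Nov 27.
Flight 2 in UTC: 7:05 PM − 6:00 = 1:05 PM on Nov 27.
+9 hours and 25 minutes → arrive 10:30 PM UTC on Nov 27.
Flight 1 lands earlier by 7 hours 38 minutes.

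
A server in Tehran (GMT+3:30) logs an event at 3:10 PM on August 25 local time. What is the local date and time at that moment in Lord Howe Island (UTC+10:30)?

In UTC: 3:10 PM − 3:30 = 11:40 AM on Aug 25.
Lord Howe Island is UTC+10:30: 11:40 AM + 10:30 = 10:10 PM on Aug 25.

10:10 PM on Aug 25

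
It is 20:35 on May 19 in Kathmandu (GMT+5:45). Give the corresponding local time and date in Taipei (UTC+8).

22:50 on May 19

Taipei is 2:15 ahead of Kathmandu.
Shift by the zone difference: 20:35 + 2:15 = 22:50 on May 19 in Taipei.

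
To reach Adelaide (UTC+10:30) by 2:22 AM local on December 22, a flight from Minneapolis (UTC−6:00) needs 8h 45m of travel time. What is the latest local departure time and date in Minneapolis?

1:07 AM on Dec 21

Target arrival in UTC: 2:22 AM − 10:30 = 3:52 PM on Dec 21.
Subtract 8 hours 45 minutes → departure 7:07 AM UTC on Dec 21.
Minneapolis is UTC−6:00: 7:07 AM − 6:00 = 1:07 AM on Dec 21.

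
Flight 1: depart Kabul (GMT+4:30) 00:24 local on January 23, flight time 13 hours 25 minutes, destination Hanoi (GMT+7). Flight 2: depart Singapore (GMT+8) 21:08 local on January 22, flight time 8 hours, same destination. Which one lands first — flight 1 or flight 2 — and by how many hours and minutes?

the second, by 12 hours 11 minutes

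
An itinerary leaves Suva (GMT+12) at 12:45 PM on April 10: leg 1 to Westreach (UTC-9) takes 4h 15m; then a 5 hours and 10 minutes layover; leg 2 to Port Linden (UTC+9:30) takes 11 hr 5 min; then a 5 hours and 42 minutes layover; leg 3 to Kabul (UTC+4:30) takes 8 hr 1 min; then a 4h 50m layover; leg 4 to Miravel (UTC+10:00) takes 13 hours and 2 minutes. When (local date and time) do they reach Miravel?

Convert departure to UTC: 12:45 PM − 12:00 = 12:45 AM UTC on Apr 10.
Add 4 hours 15 minutes leg 1 → 5:00 AM UTC.
Add 5 hours and 10 minutes layover in Westreach → 10:10 AM UTC.
Add 11 hours 5 minutes leg 2 → 9:15 PM UTC.
Add 5 hours 42 minutes layover in Port Linden → 2:57 AM UTC (Apr 11).
Add 8 hours 1 minute leg 3 → 10:58 AM UTC.
Add 4 hours and 50 minutes layover in Kabul → 3:48 PM UTC.
Add 13 hours and 2 minutes leg 4 → 4:50 AM UTC (Apr 12).
Miravel is UTC+10:00, so local arrival = 4:50 AM + 10:00 = 2:50 PM on Apr 12.

2:50 PM on Apr 12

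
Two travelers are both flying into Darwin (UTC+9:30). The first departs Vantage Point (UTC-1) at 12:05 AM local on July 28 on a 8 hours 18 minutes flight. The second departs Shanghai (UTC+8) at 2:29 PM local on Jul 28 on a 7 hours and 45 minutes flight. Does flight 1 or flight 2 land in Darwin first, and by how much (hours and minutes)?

the first, by 4 hours 51 minutes

Flight 1 in UTC: 12:05 AM + 1:00 = 1:05 AM on Jul 28.
+8 hours and 18 minutes → arrive 9:23 AM UTC on Jul 28.
Flight 2 in UTC: 2:29 PM − 8:00 = 6:29 AM on Jul 28.
+7 hours and 45 minutes → arrive 2:14 PM UTC on Jul 28.
Flight 1 lands earlier by 4 hours 51 minutes.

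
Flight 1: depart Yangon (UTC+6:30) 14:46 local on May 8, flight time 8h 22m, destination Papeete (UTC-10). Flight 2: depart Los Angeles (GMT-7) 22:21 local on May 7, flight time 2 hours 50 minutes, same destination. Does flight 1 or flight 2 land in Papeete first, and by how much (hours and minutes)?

the second, by 8 hours 27 minutes

Flight 1 in UTC: 14:46 − 6:30 = 08:16 on May 8.
+8 hours and 22 minutes → arrive 16:38 UTC on May 8.
Flight 2 in UTC: 22:21 + 7:00 = 05:21 on May 8.
+2 hours 50 minutes → arrive 08:11 UTC on May 8.
Flight 2 lands earlier by 8 hours 27 minutes.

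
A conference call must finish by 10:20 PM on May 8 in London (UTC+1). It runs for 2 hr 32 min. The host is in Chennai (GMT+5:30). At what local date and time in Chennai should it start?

12:18 AM on May 9

Target end time in UTC: 10:20 PM − 1:00 = 9:20 PM on May 8.
Subtract 2 hours 32 minutes → start 6:48 PM UTC on May 8.
Chennai is UTC+5:30: 6:48 PM + 5:30 = 12:18 AM on May 9.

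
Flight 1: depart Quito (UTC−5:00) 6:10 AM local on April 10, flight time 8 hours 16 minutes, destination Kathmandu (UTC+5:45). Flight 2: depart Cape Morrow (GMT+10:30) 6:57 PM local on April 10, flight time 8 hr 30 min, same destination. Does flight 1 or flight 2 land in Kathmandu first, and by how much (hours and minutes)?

Flight 1 in UTC: 6:10 AM + 5:00 = 11:10 AM on Apr 10.
+8 hours and 16 minutes → arrive 7:26 PM UTC on Apr 10.
Flight 2 in UTC: 6:57 PM − 10:30 = 8:27 AM on Apr 10.
+8 hours 30 minutes → arrive 4:57 PM UTC on Apr 10.
Flight 2 lands earlier by 2 hours 29 minutes.

the second, by 2 hours 29 minutes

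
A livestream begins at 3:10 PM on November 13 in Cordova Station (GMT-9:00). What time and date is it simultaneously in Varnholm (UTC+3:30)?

In UTC: 3:10 PM + 9:00 = 12:10 AM on Nov 14.
Varnholm is UTC+3:30: 12:10 AM + 3:30 = 3:40 AM on Nov 14.

3:40 AM on Nov 14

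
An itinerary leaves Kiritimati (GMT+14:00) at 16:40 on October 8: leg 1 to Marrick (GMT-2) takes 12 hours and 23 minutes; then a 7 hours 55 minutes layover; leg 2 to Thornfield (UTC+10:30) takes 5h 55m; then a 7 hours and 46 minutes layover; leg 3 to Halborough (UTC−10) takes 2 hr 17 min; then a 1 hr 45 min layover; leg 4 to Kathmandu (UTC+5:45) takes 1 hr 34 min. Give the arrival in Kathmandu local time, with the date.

Convert departure to UTC: 16:40 − 14:00 = 02:40 UTC on Oct 8.
Add 12 hours and 23 minutes leg 1 → 15:03 UTC.
Add 7 hours 55 minutes layover in Marrick → 22:58 UTC.
Add 5 hours 55 minutes leg 2 → 04:53 UTC (Oct 9).
Add 7 hours 46 minutes layover in Thornfield → 12:39 UTC.
Add 2 hours 17 minutes leg 3 → 14:56 UTC.
Add 1 hour 45 minutes layover in Halborough → 16:41 UTC.
Add 1 hour 34 minutes leg 4 → 18:15 UTC.
Kathmandu is UTC+5:45, so local arrival = 18:15 + 5:45 = 00:00 on Oct 10.

00:00 on October 10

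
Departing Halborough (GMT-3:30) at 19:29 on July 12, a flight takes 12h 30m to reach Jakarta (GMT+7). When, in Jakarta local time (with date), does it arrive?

Convert departure to UTC: 19:29 + 3:30 = 22:59 UTC on Jul 12.
Add 12 hours and 30 minutes travel time → 11:29 UTC (Jul 13).
Jakarta is UTC+7:00, so local arrival = 11:29 + 7:00 = 18:29 on Jul 13.

18:29 on Jul 13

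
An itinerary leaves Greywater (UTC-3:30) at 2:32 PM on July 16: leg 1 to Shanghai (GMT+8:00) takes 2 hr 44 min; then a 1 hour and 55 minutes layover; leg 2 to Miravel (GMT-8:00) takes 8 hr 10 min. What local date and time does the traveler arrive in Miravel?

10:51 PM on July 16

Convert departure to UTC: 2:32 PM + 3:30 = 6:02 PM UTC on Jul 16.
Add 2 hours 44 minutes leg 1 → 8:46 PM UTC.
Add 1 hour and 55 minutes layover in Shanghai → 10:41 PM UTC.
Add 8 hours 10 minutes leg 2 → 6:51 AM UTC (Jul 17).
Miravel is UTC−8:00, so local arrival = 6:51 AM − 8:00 = 10:51 PM on Jul 16.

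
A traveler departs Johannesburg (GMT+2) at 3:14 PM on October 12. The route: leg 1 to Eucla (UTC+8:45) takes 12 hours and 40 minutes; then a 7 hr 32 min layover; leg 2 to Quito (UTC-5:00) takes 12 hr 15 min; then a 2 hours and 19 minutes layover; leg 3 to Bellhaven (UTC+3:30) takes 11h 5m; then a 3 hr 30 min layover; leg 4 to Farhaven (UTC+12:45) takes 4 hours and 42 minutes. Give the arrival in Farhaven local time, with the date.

8:02 AM on October 15

Convert departure to UTC: 3:14 PM − 2:00 = 1:14 PM UTC on Oct 12.
Add 12 hours 40 minutes leg 1 → 1:54 AM UTC (Oct 13).
Add 7 hours 32 minutes layover in Eucla → 9:26 AM UTC.
Add 12 hours and 15 minutes leg 2 → 9:41 PM UTC.
Add 2 hours 19 minutes layover in Quito → 12:00 AM UTC (Oct 14).
Add 11 hours 5 minutes leg 3 → 11:05 AM UTC.
Add 3 hours and 30 minutes layover in Bellhaven → 2:35 PM UTC.
Add 4 hours and 42 minutes leg 4 → 7:17 PM UTC.
Farhaven is UTC+12:45, so local arrival = 7:17 PM + 12:45 = 8:02 AM on Oct 15.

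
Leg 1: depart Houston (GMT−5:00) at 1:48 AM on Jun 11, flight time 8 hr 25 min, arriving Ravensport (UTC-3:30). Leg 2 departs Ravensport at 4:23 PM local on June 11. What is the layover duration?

Convert departure to UTC: 1:48 AM + 5:00 = 6:48 AM UTC on Jun 11.
Add 8 hours and 25 minutes flight time → 3:13 PM UTC.
Ravensport is UTC−3:30, so local arrival = 3:13 PM − 3:30 = 11:43 AM on Jun 11.
Layover = 4:23 PM − 11:43 AM = 4 hours 40 minutes.

4 hours 40 minutes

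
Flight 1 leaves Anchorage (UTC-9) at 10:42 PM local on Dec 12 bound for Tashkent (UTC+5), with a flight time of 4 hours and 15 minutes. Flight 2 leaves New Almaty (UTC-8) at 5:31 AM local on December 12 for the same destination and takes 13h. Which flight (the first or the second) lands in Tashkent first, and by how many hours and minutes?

Flight 1 in UTC: 10:42 PM + 9:00 = 7:42 AM on Dec 13.
+4 hours and 15 minutes → arrive 11:57 AM UTC on Dec 13.
Flight 2 in UTC: 5:31 AM + 8:00 = 1:31 PM on Dec 12.
+13 hours → arrive 2:31 AM UTC on Dec 13.
Flight 2 lands earlier by 9 hours 26 minutes.

the second, by 9 hours 26 minutes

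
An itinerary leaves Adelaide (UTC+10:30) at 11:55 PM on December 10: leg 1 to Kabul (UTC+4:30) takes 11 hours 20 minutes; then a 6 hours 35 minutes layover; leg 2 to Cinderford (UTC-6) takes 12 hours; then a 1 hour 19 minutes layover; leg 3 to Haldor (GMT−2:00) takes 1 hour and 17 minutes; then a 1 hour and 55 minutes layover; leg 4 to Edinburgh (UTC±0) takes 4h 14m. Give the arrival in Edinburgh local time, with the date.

4:05 AM on December 12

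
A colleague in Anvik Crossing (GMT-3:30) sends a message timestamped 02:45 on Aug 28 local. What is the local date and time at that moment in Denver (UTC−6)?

In UTC: 02:45 + 3:30 = 06:15 on Aug 28.
Denver is UTC−6:00: 06:15 − 6:00 = 00:15 on Aug 28.

00:15 on August 28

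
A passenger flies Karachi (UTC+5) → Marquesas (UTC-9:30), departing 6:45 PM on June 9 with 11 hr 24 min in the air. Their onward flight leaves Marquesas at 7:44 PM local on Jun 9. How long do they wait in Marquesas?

4 hours 5 minutes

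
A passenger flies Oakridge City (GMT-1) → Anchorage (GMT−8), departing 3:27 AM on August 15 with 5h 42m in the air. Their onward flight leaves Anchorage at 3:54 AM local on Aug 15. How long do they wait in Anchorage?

Convert departure to UTC: 3:27 AM + 1:00 = 4:27 AM UTC on Aug 15.
Add 5 hours 42 minutes flight time → 10:09 AM UTC.
Anchorage is UTC−8:00, so local arrival = 10:09 AM − 8:00 = 2:09 AM on Aug 15.
Layover = 3:54 AM − 2:09 AM = 1 hour 45 minutes.

1 hour 45 minutes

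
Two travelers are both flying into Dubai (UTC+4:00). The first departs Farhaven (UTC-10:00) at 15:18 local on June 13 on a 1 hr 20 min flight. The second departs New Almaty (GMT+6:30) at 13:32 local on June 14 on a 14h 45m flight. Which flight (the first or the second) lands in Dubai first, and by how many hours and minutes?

the first, by 19 hours 9 minutes

Flight 1 in UTC: 15:18 + 10:00 = 01:18 on Jun 14.
+1 hour 20 minutes → arrive 02:38 UTC on Jun 14.
Flight 2 in UTC: 13:32 − 6:30 = 07:02 on Jun 14.
+14 hours and 45 minutes → arrive 21:47 UTC on Jun 14.
Flight 1 lands earlier by 19 hours 9 minutes.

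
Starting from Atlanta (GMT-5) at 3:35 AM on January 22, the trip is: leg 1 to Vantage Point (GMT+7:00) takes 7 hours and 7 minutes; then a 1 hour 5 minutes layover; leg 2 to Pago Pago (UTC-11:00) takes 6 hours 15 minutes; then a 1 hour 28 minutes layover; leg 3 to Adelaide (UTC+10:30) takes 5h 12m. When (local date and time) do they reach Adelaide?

Convert departure to UTC: 3:35 AM + 5:00 = 8:35 AM UTC on Jan 22.
Add 7 hours and 7 minutes leg 1 → 3:42 PM UTC.
Add 1 hour 5 minutes layover in Vantage Point → 4:47 PM UTC.
Add 6 hours 15 minutes leg 2 → 11:02 PM UTC.
Add 1 hour 28 minutes layover in Pago Pago → 12:30 AM UTC (Jan 23).
Add 5 hours and 12 minutes leg 3 → 5:42 AM UTC.
Adelaide is UTC+10:30, so local arrival = 5:42 AM + 10:30 = 4:12 PM on Jan 23.

4:12 PM on January 23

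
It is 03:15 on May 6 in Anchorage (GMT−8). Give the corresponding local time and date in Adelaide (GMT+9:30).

In UTC: 03:15 + 8:00 = 11:15 on May 6.
Adelaide is UTC+9:30: 11:15 + 9:30 = 20:45 on May 6.

20:45 on May 6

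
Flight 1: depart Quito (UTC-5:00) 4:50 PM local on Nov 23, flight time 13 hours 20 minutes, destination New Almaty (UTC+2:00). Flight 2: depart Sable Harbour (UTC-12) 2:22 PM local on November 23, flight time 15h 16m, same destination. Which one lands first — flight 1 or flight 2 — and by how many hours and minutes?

Flight 1 in UTC: 4:50 PM + 5:00 = 9:50 PM on Nov 23.
+13 hours 20 minutes → arrive 11:10 AM UTC on Nov 24.
Flight 2 in UTC: 2:22 PM + 12:00 = 2:22 AM on Nov 24.
+15 hours and 16 minutes → arrive 5:38 PM UTC on Nov 24.
Flight 1 lands earlier by 6 hours 28 minutes.

the first, by 6 hours 28 minutes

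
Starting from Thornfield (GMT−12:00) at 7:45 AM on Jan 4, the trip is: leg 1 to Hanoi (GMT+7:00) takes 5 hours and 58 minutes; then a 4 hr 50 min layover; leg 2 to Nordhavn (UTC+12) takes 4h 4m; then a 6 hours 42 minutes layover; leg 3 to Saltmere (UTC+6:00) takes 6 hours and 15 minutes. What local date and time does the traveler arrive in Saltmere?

Convert departure to UTC: 7:45 AM + 12:00 = 7:45 PM UTC on Jan 4.
Add 5 hours and 58 minutes leg 1 → 1:43 AM UTC (Jan 5).
Add 4 hours and 50 minutes layover in Hanoi → 6:33 AM UTC.
Add 4 hours and 4 minutes leg 2 → 10:37 AM UTC.
Add 6 hours and 42 minutes layover in Nordhavn → 5:19 PM UTC.
Add 6 hours 15 minutes leg 3 → 11:34 PM UTC.
Saltmere is UTC+6:00, so local arrival = 11:34 PM + 6:00 = 5:34 AM on Jan 6.

5:34 AM on January 6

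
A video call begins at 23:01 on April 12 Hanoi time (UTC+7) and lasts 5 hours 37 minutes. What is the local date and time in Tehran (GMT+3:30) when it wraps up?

Convert start to UTC: 23:01 − 7:00 = 16:01 UTC on Apr 12.
Add 5 hours 37 minutes duration → 21:38 UTC.
Tehran is UTC+3:30, so local end time = 21:38 + 3:30 = 01:08 on Apr 13.

01:08 on April 13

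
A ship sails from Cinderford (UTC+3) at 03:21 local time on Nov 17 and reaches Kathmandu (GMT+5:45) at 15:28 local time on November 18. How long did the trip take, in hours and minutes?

Departure in UTC: 03:21 − 3:00 = 00:21 on Nov 17.
Arrival in UTC: 15:28 − 5:45 = 09:43 on Nov 18.
Elapsed = 09:43 − 00:21 (+1 day) = 33 hours 22 minutes.

33 hours 22 minutes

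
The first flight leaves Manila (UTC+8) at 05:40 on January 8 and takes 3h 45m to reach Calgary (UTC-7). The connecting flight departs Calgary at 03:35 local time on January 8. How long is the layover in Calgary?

Convert departure to UTC: 05:40 − 8:00 = 21:40 UTC on Jan 7.
Add 3 hours and 45 minutes flight time → 01:25 UTC (Jan 8).
Calgary is UTC−7:00, so local arrival = 01:25 − 7:00 = 18:25 on Jan 7.
Layover = 03:35 − 18:25 (+1 day) = 9 hours 10 minutes.

9 hours 10 minutes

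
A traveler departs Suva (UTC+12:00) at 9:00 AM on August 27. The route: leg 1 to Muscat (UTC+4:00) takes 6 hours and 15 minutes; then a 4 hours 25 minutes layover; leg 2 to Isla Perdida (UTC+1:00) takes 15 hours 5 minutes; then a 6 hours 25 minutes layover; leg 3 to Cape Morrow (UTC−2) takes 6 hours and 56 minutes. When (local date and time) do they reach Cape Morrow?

Convert departure to UTC: 9:00 AM − 12:00 = 9:00 PM UTC on Aug 26.
Add 6 hours 15 minutes leg 1 → 3:15 AM UTC (Aug 27).
Add 4 hours and 25 minutes layover in Muscat → 7:40 AM UTC.
Add 15 hours 5 minutes leg 2 → 10:45 PM UTC.
Add 6 hours 25 minutes layover in Isla Perdida → 5:10 AM UTC (Aug 28).
Add 6 hours and 56 minutes leg 3 → 12:06 PM UTC.
Cape Morrow is UTC−2:00, so local arrival = 12:06 PM − 2:00 = 10:06 AM on Aug 28.

10:06 AM on August 28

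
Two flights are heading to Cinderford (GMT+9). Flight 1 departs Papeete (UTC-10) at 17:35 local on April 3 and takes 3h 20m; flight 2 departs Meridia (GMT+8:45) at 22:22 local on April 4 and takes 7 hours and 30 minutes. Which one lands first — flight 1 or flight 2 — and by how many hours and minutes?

Flight 1 in UTC: 17:35 + 10:00 = 03:35 on Apr 4.
+3 hours 20 minutes → arrive 06:55 UTC on Apr 4.
Flight 2 in UTC: 22:22 − 8:45 = 13:37 on Apr 4.
+7 hours 30 minutes → arrive 21:07 UTC on Apr 4.
Flight 1 lands earlier by 14 hours 12 minutes.

the first, by 14 hours 12 minutes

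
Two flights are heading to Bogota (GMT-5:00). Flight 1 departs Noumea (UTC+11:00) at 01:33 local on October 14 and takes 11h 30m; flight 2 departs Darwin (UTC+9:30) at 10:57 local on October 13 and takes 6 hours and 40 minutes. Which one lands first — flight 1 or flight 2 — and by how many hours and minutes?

the second, by 17 hours 56 minutes

Flight 1 in UTC: 01:33 − 11:00 = 14:33 on Oct 13.
+11 hours and 30 minutes → arrive 02:03 UTC on Oct 14.
Flight 2 in UTC: 10:57 − 9:30 = 01:27 on Oct 13.
+6 hours 40 minutes → arrive 08:07 UTC on Oct 13.
Flight 2 lands earlier by 17 hours 56 minutes.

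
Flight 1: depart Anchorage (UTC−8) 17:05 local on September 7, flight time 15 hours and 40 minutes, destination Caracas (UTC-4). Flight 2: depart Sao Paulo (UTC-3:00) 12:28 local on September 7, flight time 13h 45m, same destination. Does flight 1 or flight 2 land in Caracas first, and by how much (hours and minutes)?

the second, by 11 hours 32 minutes

Flight 1 in UTC: 17:05 + 8:00 = 01:05 on Sep 8.
+15 hours and 40 minutes → arrive 16:45 UTC on Sep 8.
Flight 2 in UTC: 12:28 + 3:00 = 15:28 on Sep 7.
+13 hours and 45 minutes → arrive 05:13 UTC on Sep 8.
Flight 2 lands earlier by 11 hours 32 minutes.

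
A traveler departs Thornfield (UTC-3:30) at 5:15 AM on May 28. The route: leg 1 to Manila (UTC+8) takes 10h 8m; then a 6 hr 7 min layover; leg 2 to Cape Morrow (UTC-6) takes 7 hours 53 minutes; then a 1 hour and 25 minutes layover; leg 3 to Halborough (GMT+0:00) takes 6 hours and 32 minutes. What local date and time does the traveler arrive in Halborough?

Convert departure to UTC: 5:15 AM + 3:30 = 8:45 AM UTC on May 28.
Add 10 hours 8 minutes leg 1 → 6:53 PM UTC.
Add 6 hours 7 minutes layover in Manila → 1:00 AM UTC (May 29).
Add 7 hours 53 minutes leg 2 → 8:53 AM UTC.
Add 1 hour and 25 minutes layover in Cape Morrow → 10:18 AM UTC.
Add 6 hours and 32 minutes leg 3 → 4:50 PM UTC.
Halborough is UTC+0, so local arrival is the same: 4:50 PM on May 29.

4:50 PM on May 29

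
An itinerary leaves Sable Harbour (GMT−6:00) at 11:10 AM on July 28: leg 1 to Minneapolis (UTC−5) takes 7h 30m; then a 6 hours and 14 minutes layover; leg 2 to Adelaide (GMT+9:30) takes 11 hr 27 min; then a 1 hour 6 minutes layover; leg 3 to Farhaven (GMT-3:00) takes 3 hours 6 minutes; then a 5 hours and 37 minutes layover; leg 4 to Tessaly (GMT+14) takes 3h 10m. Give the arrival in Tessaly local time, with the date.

9:20 PM on July 30

Convert departure to UTC: 11:10 AM + 6:00 = 5:10 PM UTC on Jul 28.
Add 7 hours and 30 minutes leg 1 → 12:40 AM UTC (Jul 29).
Add 6 hours and 14 minutes layover in Minneapolis → 6:54 AM UTC.
Add 11 hours and 27 minutes leg 2 → 6:21 PM UTC.
Add 1 hour and 6 minutes layover in Adelaide → 7:27 PM UTC.
Add 3 hours and 6 minutes leg 3 → 10:33 PM UTC.
Add 5 hours 37 minutes layover in Farhaven → 4:10 AM UTC (Jul 30).
Add 3 hours and 10 minutes leg 4 → 7:20 AM UTC.
Tessaly is UTC+14:00, so local arrival = 7:20 AM + 14:00 = 9:20 PM on Jul 30.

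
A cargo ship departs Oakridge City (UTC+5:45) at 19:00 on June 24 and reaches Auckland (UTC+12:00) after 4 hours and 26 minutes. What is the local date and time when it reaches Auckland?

05:41 on Jun 25

Convert departure to UTC: 19:00 − 5:45 = 13:15 UTC on Jun 24.
Add 4 hours and 26 minutes travel time → 17:41 UTC.
Auckland is UTC+12:00, so local arrival = 17:41 + 12:00 = 05:41 on Jun 25.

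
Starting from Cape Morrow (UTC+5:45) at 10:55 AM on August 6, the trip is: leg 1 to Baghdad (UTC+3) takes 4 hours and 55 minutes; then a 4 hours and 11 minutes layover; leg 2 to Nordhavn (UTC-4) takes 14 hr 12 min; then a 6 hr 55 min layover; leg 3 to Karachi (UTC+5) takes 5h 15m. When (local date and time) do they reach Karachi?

Convert departure to UTC: 10:55 AM − 5:45 = 5:10 AM UTC on Aug 6.
Add 4 hours and 55 minutes leg 1 → 10:05 AM UTC.
Add 4 hours and 11 minutes layover in Baghdad → 2:16 PM UTC.
Add 14 hours and 12 minutes leg 2 → 4:28 AM UTC (Aug 7).
Add 6 hours and 55 minutes layover in Nordhavn → 11:23 AM UTC.
Add 5 hours 15 minutes leg 3 → 4:38 PM UTC.
Karachi is UTC+5:00, so local arrival = 4:38 PM + 5:00 = 9:38 PM on Aug 7.

9:38 PM on August 7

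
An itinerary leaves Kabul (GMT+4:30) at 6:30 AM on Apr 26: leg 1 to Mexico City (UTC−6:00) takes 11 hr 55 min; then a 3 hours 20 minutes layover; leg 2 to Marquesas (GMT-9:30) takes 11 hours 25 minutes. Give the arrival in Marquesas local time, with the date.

Convert departure to UTC: 6:30 AM − 4:30 = 2:00 AM UTC on Apr 26.
Add 11 hours and 55 minutes leg 1 → 1:55 PM UTC.
Add 3 hours and 20 minutes layover in Mexico City → 5:15 PM UTC.
Add 11 hours 25 minutes leg 2 → 4:40 AM UTC (Apr 27).
Marquesas is UTC−9:30, so local arrival = 4:40 AM − 9:30 = 7:10 PM on Apr 26.

7:10 PM on Apr 26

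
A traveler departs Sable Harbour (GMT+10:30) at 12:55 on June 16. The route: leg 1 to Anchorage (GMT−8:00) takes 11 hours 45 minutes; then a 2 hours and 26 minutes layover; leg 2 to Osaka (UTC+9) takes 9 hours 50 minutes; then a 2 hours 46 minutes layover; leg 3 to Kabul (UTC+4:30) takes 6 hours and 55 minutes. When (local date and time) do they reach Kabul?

16:37 on Jun 17

Convert departure to UTC: 12:55 − 10:30 = 02:25 UTC on Jun 16.
Add 11 hours and 45 minutes leg 1 → 14:10 UTC.
Add 2 hours and 26 minutes layover in Anchorage → 16:36 UTC.
Add 9 hours and 50 minutes leg 2 → 02:26 UTC (Jun 17).
Add 2 hours and 46 minutes layover in Osaka → 05:12 UTC.
Add 6 hours 55 minutes leg 3 → 12:07 UTC.
Kabul is UTC+4:30, so local arrival = 12:07 + 4:30 = 16:37 on Jun 17.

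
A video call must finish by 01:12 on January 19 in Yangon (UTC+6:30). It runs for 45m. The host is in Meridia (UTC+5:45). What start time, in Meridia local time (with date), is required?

Target end time in UTC: 01:12 − 6:30 = 18:42 on Jan 18.
Subtract 45 minutes → start 17:57 UTC on Jan 18.
Meridia is UTC+5:45: 17:57 + 5:45 = 23:42 on Jan 18.

23:42 on January 18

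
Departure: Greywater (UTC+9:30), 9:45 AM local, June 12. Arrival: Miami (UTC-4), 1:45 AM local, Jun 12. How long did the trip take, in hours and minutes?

5 hours 30 minutes

Departure in UTC: 9:45 AM − 9:30 = 12:15 AM on Jun 12.
Arrival in UTC: 1:45 AM + 4:00 = 5:45 AM on Jun 12.
Elapsed = 5:45 AM − 12:15 AM = 5 hours 30 minutes.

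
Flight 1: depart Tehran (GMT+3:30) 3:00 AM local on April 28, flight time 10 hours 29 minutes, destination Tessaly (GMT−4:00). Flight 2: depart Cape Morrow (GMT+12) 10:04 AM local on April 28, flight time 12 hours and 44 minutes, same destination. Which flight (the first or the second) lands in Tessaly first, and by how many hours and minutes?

Flight 1 in UTC: 3:00 AM − 3:30 = 11:30 PM on Apr 27.
+10 hours and 29 minutes → arrive 9:59 AM UTC on Apr 28.
Flight 2 in UTC: 10:04 AM − 12:00 = 10:04 PM on Apr 27.
+12 hours and 44 minutes → arrive 10:48 AM UTC on Apr 28.
Flight 1 lands earlier by 49 minutes.

the first, by 49 minutes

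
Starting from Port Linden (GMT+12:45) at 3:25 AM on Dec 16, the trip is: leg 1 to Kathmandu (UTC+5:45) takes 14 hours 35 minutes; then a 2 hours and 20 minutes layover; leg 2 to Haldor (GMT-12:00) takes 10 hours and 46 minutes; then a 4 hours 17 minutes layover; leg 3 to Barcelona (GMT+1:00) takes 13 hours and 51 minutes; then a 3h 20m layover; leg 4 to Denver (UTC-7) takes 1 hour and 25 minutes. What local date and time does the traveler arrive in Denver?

10:14 AM on December 17

Convert departure to UTC: 3:25 AM − 12:45 = 2:40 PM UTC on Dec 15.
Add 14 hours and 35 minutes leg 1 → 5:15 AM UTC (Dec 16).
Add 2 hours 20 minutes layover in Kathmandu → 7:35 AM UTC.
Add 10 hours 46 minutes leg 2 → 6:21 PM UTC.
Add 4 hours and 17 minutes layover in Haldor → 10:38 PM UTC.
Add 13 hours 51 minutes leg 3 → 12:29 PM UTC (Dec 17).
Add 3 hours and 20 minutes layover in Barcelona → 3:49 PM UTC.
Add 1 hour and 25 minutes leg 4 → 5:14 PM UTC.
Denver is UTC−7:00, so local arrival = 5:14 PM − 7:00 = 10:14 AM on Dec 17.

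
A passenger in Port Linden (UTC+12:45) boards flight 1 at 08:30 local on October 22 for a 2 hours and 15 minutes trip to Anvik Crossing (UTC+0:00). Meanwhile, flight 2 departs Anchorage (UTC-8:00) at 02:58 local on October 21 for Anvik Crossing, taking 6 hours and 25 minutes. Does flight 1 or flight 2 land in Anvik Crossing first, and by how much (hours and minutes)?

Flight 1 in UTC: 08:30 − 12:45 = 19:45 on Oct 21.
+2 hours 15 minutes → arrive 22:00 UTC on Oct 21.
Flight 2 in UTC: 02:58 + 8:00 = 10:58 on Oct 21.
+6 hours 25 minutes → arrive 17:23 UTC on Oct 21.
Flight 2 lands earlier by 4 hours 37 minutes.

the second, by 4 hours 37 minutes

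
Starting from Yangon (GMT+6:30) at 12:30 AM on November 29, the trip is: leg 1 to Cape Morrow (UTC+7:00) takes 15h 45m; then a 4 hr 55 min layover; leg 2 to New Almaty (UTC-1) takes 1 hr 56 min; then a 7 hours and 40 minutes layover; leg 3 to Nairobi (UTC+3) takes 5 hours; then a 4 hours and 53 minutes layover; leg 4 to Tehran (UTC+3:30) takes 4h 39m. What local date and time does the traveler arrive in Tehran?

6:18 PM on Nov 30

Convert departure to UTC: 12:30 AM − 6:30 = 6:00 PM UTC on Nov 28.
Add 15 hours 45 minutes leg 1 → 9:45 AM UTC (Nov 29).
Add 4 hours 55 minutes layover in Cape Morrow → 2:40 PM UTC.
Add 1 hour and 56 minutes leg 2 → 4:36 PM UTC.
Add 7 hours and 40 minutes layover in New Almaty → 12:16 AM UTC (Nov 30).
Add 5 hours leg 3 → 5:16 AM UTC.
Add 4 hours and 53 minutes layover in Nairobi → 10:09 AM UTC.
Add 4 hours and 39 minutes leg 4 → 2:48 PM UTC.
Tehran is UTC+3:30, so local arrival = 2:48 PM + 3:30 = 6:18 PM on Nov 30.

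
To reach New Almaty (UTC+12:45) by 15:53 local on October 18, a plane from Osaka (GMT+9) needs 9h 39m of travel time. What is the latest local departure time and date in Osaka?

02:29 on Oct 18

Target arrival in UTC: 15:53 − 12:45 = 03:08 on Oct 18.
Subtract 9 hours 39 minutes → departure 17:29 UTC on Oct 17.
Osaka is UTC+9:00: 17:29 + 9:00 = 02:29 on Oct 18.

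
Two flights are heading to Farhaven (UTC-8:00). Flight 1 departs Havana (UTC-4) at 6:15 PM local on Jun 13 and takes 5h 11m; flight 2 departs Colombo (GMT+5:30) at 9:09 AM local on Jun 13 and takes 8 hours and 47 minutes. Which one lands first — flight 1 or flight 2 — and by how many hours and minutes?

the second, by 15 hours

Flight 1 in UTC: 6:15 PM + 4:00 = 10:15 PM on Jun 13.
+5 hours 11 minutes → arrive 3:26 AM UTC on Jun 14.
Flight 2 in UTC: 9:09 AM − 5:30 = 3:39 AM on Jun 13.
+8 hours 47 minutes → arrive 12:26 PM UTC on Jun 13.
Flight 2 lands earlier by 15 hours.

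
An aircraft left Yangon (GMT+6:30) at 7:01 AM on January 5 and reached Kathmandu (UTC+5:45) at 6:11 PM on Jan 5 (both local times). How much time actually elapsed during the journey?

11 hours 55 minutes

Departure in UTC: 7:01 AM − 6:30 = 12:31 AM on Jan 5.
Arrival in UTC: 6:11 PM − 5:45 = 12:26 PM on Jan 5.
Elapsed = 12:26 PM − 12:31 AM = 11 hours 55 minutes.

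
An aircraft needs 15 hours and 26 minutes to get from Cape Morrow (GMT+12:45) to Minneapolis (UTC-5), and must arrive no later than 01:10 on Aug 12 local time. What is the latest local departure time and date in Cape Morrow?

03:29 on August 12

Target arrival in UTC: 01:10 + 5:00 = 06:10 on Aug 12.
Subtract 15 hours and 26 minutes → departure 14:44 UTC on Aug 11.
Cape Morrow is UTC+12:45: 14:44 + 12:45 = 03:29 on Aug 12.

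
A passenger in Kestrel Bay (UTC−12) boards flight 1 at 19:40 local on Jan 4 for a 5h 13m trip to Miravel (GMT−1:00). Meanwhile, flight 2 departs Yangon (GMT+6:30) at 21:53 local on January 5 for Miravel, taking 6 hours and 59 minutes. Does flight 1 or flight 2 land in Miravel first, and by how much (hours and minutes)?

Flight 1 in UTC: 19:40 + 12:00 = 07:40 on Jan 5.
+5 hours and 13 minutes → arrive 12:53 UTC on Jan 5.
Flight 2 in UTC: 21:53 − 6:30 = 15:23 on Jan 5.
+6 hours 59 minutes → arrive 22:22 UTC on Jan 5.
Flight 1 lands earlier by 9 hours 29 minutes.

the first, by 9 hours 29 minutes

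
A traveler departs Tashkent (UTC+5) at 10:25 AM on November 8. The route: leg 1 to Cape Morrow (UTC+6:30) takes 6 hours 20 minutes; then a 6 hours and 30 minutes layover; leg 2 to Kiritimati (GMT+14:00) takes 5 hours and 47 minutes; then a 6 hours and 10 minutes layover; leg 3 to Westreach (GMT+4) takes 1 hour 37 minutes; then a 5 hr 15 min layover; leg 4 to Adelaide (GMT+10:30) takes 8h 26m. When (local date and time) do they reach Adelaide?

Convert departure to UTC: 10:25 AM − 5:00 = 5:25 AM UTC on Nov 8.
Add 6 hours and 20 minutes leg 1 → 11:45 AM UTC.
Add 6 hours and 30 minutes layover in Cape Morrow → 6:15 PM UTC.
Add 5 hours 47 minutes leg 2 → 12:02 AM UTC (Nov 9).
Add 6 hours and 10 minutes layover in Kiritimati → 6:12 AM UTC.
Add 1 hour 37 minutes leg 3 → 7:49 AM UTC.
Add 5 hours and 15 minutes layover in Westreach → 1:04 PM UTC.
Add 8 hours and 26 minutes leg 4 → 9:30 PM UTC.
Adelaide is UTC+10:30, so local arrival = 9:30 PM + 10:30 = 8:00 AM on Nov 10.

8:00 AM on November 10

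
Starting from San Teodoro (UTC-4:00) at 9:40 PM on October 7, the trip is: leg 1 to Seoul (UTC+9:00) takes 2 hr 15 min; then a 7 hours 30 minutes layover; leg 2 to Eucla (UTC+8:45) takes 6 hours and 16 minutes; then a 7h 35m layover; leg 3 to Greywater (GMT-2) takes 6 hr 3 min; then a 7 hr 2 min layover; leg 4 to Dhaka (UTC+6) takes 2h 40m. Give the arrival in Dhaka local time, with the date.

11:01 PM on October 9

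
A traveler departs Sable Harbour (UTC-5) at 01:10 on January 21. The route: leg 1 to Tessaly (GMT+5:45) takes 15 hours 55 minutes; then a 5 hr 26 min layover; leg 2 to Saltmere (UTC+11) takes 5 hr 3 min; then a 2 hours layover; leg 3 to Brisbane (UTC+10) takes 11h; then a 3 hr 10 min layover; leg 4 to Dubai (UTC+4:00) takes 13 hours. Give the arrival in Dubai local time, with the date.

17:44 on Jan 23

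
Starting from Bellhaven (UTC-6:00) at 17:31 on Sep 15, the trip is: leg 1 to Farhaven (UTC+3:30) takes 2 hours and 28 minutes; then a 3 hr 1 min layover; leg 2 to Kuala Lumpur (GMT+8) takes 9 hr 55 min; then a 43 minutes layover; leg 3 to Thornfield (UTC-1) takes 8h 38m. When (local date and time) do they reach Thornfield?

Convert departure to UTC: 17:31 + 6:00 = 23:31 UTC on Sep 15.
Add 2 hours and 28 minutes leg 1 → 01:59 UTC (Sep 16).
Add 3 hours 1 minute layover in Farhaven → 05:00 UTC.
Add 9 hours and 55 minutes leg 2 → 14:55 UTC.
Add 43 minutes layover in Kuala Lumpur → 15:38 UTC.
Add 8 hours 38 minutes leg 3 → 00:16 UTC (Sep 17).
Thornfield is UTC−1:00, so local arrival = 00:16 − 1:00 = 23:16 on Sep 16.

23:16 on Sep 16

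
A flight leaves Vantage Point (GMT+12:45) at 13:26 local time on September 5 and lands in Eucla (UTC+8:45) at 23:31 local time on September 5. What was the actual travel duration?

Eucla is 4:00 behind Vantage Point.
Clock-face elapsed time (ignoring zones) is 10 hours 5 minutes.
Actual elapsed = 10 hours 5 minutes + 4:00 = 14 hours 5 minutes.

14 hours 5 minutes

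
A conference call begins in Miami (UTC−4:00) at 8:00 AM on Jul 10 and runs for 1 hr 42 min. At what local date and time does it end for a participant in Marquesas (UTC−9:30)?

Convert start to UTC: 8:00 AM + 4:00 = 12:00 PM UTC on Jul 10.
Add 1 hour and 42 minutes duration → 1:42 PM UTC.
Marquesas is UTC−9:30, so local end time = 1:42 PM − 9:30 = 4:12 AM on Jul 10.

4:12 AM on Jul 10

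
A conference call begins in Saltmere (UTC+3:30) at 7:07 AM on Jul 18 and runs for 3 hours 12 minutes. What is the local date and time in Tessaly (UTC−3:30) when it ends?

Convert start to UTC: 7:07 AM − 3:30 = 3:37 AM UTC on Jul 18.
Add 3 hours 12 minutes duration → 6:49 AM UTC.
Tessaly is UTC−3:30, so local end time = 6:49 AM − 3:30 = 3:19 AM on Jul 18.

3:19 AM on July 18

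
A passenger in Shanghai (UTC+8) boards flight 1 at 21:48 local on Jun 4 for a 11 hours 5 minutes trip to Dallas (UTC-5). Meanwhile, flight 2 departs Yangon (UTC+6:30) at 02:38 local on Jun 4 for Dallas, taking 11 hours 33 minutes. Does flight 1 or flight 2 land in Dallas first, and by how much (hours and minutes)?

Flight 1 in UTC: 21:48 − 8:00 = 13:48 on Jun 4.
+11 hours 5 minutes → arrive 00:53 UTC on Jun 5.
Flight 2 in UTC: 02:38 − 6:30 = 20:08 on Jun 3.
+11 hours and 33 minutes → arrive 07:41 UTC on Jun 4.
Flight 2 lands earlier by 17 hours 12 minutes.

the second, by 17 hours 12 minutes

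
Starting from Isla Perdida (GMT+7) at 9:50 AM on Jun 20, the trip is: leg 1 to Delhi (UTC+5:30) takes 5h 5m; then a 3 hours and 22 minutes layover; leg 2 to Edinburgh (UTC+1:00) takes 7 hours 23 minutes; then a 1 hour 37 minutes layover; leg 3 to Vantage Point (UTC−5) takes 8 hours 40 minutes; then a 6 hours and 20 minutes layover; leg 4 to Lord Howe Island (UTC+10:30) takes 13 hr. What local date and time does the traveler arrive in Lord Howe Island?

10:47 AM on Jun 22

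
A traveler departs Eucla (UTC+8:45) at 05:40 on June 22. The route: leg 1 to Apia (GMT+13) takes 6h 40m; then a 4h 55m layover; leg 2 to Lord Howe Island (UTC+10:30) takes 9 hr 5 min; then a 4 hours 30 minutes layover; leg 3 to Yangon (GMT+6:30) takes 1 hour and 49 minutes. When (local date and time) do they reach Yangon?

06:24 on Jun 23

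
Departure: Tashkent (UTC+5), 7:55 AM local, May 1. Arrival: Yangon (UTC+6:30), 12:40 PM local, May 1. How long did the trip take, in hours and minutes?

3 hours 15 minutes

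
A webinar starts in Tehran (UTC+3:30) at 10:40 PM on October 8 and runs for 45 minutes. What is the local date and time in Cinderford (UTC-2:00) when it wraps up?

Convert start to UTC: 10:40 PM − 3:30 = 7:10 PM UTC on Oct 8.
Add 45 minutes duration → 7:55 PM UTC.
Cinderford is UTC−2:00, so local end time = 7:55 PM − 2:00 = 5:55 PM on Oct 8.

5:55 PM on October 8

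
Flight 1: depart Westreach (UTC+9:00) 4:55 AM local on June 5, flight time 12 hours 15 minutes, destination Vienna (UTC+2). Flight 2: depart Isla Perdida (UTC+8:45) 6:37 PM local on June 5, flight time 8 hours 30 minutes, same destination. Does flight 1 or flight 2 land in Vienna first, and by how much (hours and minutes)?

the first, by 10 hours 12 minutes

Flight 1 in UTC: 4:55 AM − 9:00 = 7:55 PM on Jun 4.
+12 hours 15 minutes → arrive 8:10 AM UTC on Jun 5.
Flight 2 in UTC: 6:37 PM − 8:45 = 9:52 AM on Jun 5.
+8 hours 30 minutes → arrive 6:22 PM UTC on Jun 5.
Flight 1 lands earlier by 10 hours 12 minutes.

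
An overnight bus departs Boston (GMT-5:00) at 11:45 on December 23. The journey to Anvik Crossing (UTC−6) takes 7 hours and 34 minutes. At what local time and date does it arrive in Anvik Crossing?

18:19 on Dec 23

Convert departure to UTC: 11:45 + 5:00 = 16:45 UTC on Dec 23.
Add 7 hours 34 minutes travel time → 00:19 UTC (Dec 24).
Anvik Crossing is UTC−6:00, so local arrival = 00:19 − 6:00 = 18:19 on Dec 23.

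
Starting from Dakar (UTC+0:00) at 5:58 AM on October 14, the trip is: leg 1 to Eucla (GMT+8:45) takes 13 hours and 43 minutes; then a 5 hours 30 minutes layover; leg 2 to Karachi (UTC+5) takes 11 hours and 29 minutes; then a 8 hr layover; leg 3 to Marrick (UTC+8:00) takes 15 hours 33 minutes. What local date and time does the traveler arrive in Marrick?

Dakar is at UTC+0, so departure is already 5:58 AM UTC on Oct 14.
Add 13 hours 43 minutes leg 1 → 7:41 PM UTC.
Add 5 hours and 30 minutes layover in Eucla → 1:11 AM UTC (Oct 15).
Add 11 hours 29 minutes leg 2 → 12:40 PM UTC.
Add 8 hours layover in Karachi → 8:40 PM UTC.
Add 15 hours 33 minutes leg 3 → 12:13 PM UTC (Oct 16).
Marrick is UTC+8:00, so local arrival = 12:13 PM + 8:00 = 8:13 PM on Oct 16.

8:13 PM on October 16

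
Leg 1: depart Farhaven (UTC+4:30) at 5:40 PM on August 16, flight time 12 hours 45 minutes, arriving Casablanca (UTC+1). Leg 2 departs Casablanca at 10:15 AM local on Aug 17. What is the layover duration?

7 hours 20 minutes

Convert departure to UTC: 5:40 PM − 4:30 = 1:10 PM UTC on Aug 16.
Add 12 hours 45 minutes flight time → 1:55 AM UTC (Aug 17).
Casablanca is UTC+1:00, so local arrival = 1:55 AM + 1:00 = 2:55 AM on Aug 17.
Layover = 10:15 AM − 2:55 AM = 7 hours 20 minutes.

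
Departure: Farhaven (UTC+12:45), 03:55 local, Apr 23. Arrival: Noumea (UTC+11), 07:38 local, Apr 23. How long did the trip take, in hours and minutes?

Departure in UTC: 03:55 − 12:45 = 15:10 on Apr 22.
Arrival in UTC: 07:38 − 11:00 = 20:38 on Apr 22.
Elapsed = 20:38 − 15:10 = 5 hours 28 minutes.

5 hours 28 minutes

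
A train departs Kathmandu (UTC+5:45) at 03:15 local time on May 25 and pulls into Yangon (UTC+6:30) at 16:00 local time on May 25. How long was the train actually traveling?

12 hours

Yangon is 0:45 ahead of Kathmandu.
Clock-face elapsed time (ignoring zones) is 12 hours 45 minutes.
Actual elapsed = 12 hours 45 minutes − 0:45 = 12 hours.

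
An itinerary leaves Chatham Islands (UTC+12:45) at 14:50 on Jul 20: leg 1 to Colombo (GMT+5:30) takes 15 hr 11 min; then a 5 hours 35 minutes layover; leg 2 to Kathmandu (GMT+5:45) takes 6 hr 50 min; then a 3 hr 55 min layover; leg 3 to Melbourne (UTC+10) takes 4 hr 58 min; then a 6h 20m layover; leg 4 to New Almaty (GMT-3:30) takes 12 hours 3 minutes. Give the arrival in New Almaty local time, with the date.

Convert departure to UTC: 14:50 − 12:45 = 02:05 UTC on Jul 20.
Add 15 hours and 11 minutes leg 1 → 17:16 UTC.
Add 5 hours and 35 minutes layover in Colombo → 22:51 UTC.
Add 6 hours 50 minutes leg 2 → 05:41 UTC (Jul 21).
Add 3 hours 55 minutes layover in Kathmandu → 09:36 UTC.
Add 4 hours and 58 minutes leg 3 → 14:34 UTC.
Add 6 hours and 20 minutes layover in Melbourne → 20:54 UTC.
Add 12 hours 3 minutes leg 4 → 08:57 UTC (Jul 22).
New Almaty is UTC−3:30, so local arrival = 08:57 − 3:30 = 05:27 on Jul 22.

05:27 on July 22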